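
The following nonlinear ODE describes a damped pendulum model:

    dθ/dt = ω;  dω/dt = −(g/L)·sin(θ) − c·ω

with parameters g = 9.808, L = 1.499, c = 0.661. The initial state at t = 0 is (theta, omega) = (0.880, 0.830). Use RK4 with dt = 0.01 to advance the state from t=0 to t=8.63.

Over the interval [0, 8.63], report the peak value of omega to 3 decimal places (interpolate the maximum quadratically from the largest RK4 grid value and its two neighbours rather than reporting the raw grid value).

max omega = 1.264

t=0.000: state=(0.880, 0.830)
step 1 (dt=0.01): k1=(0.830, -5.592), k2=(0.802, -5.590), k3=(0.802, -5.590), k4=(0.774, -5.588); state += dt/6·(k1+2k2+2k3+k4)
t=0.010: state=(0.888, 0.774)
t=0.020: state=(0.895, 0.718)
t=0.030: state=(0.902, 0.662)
continuing one RK4 step at a time; state shown every 50 steps (Δt=0.5):
t=0.500: state=(0.656, -1.508)
t=1.000: state=(-0.237, -1.583)
t=1.500: state=(-0.601, 0.205)
t=2.000: state=(-0.164, 1.260)
t=2.500: state=(0.344, 0.532)
t=3.000: state=(0.299, -0.622)
t=3.500: state=(-0.091, -0.714)
t=4.000: state=(-0.261, 0.080)
t=4.500: state=(-0.069, 0.555)
t=5.000: state=(0.152, 0.226)
t=5.500: state=(0.127, -0.283)
t=6.000: state=(-0.045, -0.307)
t=6.500: state=(-0.114, 0.048)
t=7.000: state=(-0.026, 0.245)
t=7.500: state=(0.069, 0.090)
t=8.000: state=(0.053, -0.131)
t=8.500: state=(-0.023, -0.131)
t=8.630: state=(-0.037, -0.095)
largest grid value and its neighbours: omega(2.020)=1.26351, omega(2.030)=1.26377, omega(2.040)=1.26322
parabola through these three points peaks at t≈2.028 with omega≈1.26379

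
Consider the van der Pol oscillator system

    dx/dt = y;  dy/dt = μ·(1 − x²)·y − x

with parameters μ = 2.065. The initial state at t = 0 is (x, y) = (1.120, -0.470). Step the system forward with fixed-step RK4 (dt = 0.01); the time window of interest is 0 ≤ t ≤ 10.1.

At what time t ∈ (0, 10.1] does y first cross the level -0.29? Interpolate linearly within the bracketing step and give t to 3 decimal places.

t = 1.759

t=0.000: state=(1.120, -0.470)
step 1 (dt=0.01): k1=(-0.470, -0.873), k2=(-0.474, -0.874), k3=(-0.474, -0.874), k4=(-0.479, -0.874); state += dt/6·(k1+2k2+2k3+k4)
t=0.010: state=(1.115, -0.479)
t=0.020: state=(1.110, -0.487)
t=0.030: state=(1.106, -0.496)
continuing one RK4 step at a time; state shown every 50 steps (Δt=0.5):
t=0.500: state=(0.761, -1.029)
t=1.000: state=(-0.082, -2.669)
t=1.500: state=(-1.705, -2.156)
t=1.750: state=(-1.980, -0.325)
next step: t=1.760: state=(-1.983, -0.286) — y has crossed -0.29
linear interpolation between t=1.750 (-0.32459) and t=1.760 (-0.28633) → t≈1.759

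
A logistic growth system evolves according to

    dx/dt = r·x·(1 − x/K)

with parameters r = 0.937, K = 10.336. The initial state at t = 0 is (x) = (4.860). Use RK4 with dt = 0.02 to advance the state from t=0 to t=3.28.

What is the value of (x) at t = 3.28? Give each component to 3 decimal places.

t=0.000: state=(4.860)
step 1 (dt=0.02): k1=(2.413), k2=(2.414), k3=(2.414), k4=(2.415); state += dt/6·(k1+2k2+2k3+k4)
t=0.020: state=(4.908)
t=0.040: state=(4.957)
t=0.060: state=(5.005)
continuing one RK4 step at a time; state shown every 10 steps (Δt=0.2):
t=0.200: state=(5.344)
t=0.400: state=(5.825)
t=0.600: state=(6.294)
t=0.800: state=(6.745)
t=1.000: state=(7.170)
t=1.200: state=(7.566)
t=1.400: state=(7.930)
t=1.600: state=(8.258)
t=1.800: state=(8.552)
t=2.000: state=(8.812)
t=2.200: state=(9.040)
t=2.400: state=(9.238)
t=2.600: state=(9.408)
t=2.800: state=(9.555)
t=3.000: state=(9.680)
t=3.200: state=(9.786)
t=3.280: state=(9.824)

(x) = (9.824)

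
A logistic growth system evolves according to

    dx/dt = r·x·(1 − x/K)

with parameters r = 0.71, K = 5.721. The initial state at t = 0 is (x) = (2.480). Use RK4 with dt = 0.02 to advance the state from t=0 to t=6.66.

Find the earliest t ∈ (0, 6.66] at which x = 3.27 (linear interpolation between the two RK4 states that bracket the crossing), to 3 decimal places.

t=0.000: state=(2.480)
step 1 (dt=0.02): k1=(0.998), k2=(0.998), k3=(0.998), k4=(0.999); state += dt/6·(k1+2k2+2k3+k4)
t=0.020: state=(2.500)
t=0.040: state=(2.520)
t=0.060: state=(2.540)
continuing one RK4 step at a time; state shown every 25 steps (Δt=0.5):
t=0.500: state=(2.985)
t=0.780: state=(3.267)
next step: t=0.800: state=(3.287) — x has crossed 3.27
linear interpolation between t=0.780 (3.26703) and t=0.800 (3.28691) → t≈0.783

t = 0.783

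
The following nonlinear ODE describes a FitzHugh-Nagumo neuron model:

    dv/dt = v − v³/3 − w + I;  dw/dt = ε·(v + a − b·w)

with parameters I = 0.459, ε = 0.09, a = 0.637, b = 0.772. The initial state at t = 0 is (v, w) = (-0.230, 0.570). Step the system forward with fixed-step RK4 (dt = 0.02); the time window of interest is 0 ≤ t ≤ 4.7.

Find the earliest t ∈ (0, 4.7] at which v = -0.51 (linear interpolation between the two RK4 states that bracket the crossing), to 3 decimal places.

t = 0.625

t=0.000: state=(-0.230, 0.570)
step 1 (dt=0.02): k1=(-0.337, -0.003), k2=(-0.340, -0.003), k3=(-0.340, -0.003), k4=(-0.343, -0.004); state += dt/6·(k1+2k2+2k3+k4)
t=0.020: state=(-0.237, 0.570)
t=0.040: state=(-0.244, 0.570)
t=0.060: state=(-0.251, 0.570)
continuing one RK4 step at a time; state shown every 10 steps (Δt=0.2):
t=0.200: state=(-0.304, 0.569)
t=0.400: state=(-0.392, 0.566)
t=0.600: state=(-0.496, 0.562)
t=0.620: state=(-0.507, 0.561)
next step: t=0.640: state=(-0.519, 0.561) — v has crossed -0.51
linear interpolation between t=0.620 (-0.50720) and t=0.640 (-0.51860) → t≈0.625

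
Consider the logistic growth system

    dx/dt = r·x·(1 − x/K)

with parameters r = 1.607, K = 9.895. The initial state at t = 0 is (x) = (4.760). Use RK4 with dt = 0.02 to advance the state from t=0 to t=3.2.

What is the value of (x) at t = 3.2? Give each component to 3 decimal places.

t=0.000: state=(4.760)
step 1 (dt=0.02): k1=(3.970), k2=(3.972), k3=(3.972), k4=(3.973); state += dt/6·(k1+2k2+2k3+k4)
t=0.020: state=(4.839)
t=0.040: state=(4.919)
t=0.060: state=(4.998)
continuing one RK4 step at a time; state shown every 10 steps (Δt=0.2):
t=0.200: state=(5.552)
t=0.400: state=(6.314)
t=0.600: state=(7.011)
t=0.800: state=(7.622)
t=1.000: state=(8.135)
t=1.200: state=(8.554)
t=1.400: state=(8.885)
t=1.600: state=(9.141)
t=1.800: state=(9.337)
t=2.000: state=(9.484)
t=2.200: state=(9.593)
t=2.400: state=(9.674)
t=2.600: state=(9.734)
t=2.800: state=(9.778)
t=3.000: state=(9.810)
t=3.200: state=(9.833)

(x) = (9.833)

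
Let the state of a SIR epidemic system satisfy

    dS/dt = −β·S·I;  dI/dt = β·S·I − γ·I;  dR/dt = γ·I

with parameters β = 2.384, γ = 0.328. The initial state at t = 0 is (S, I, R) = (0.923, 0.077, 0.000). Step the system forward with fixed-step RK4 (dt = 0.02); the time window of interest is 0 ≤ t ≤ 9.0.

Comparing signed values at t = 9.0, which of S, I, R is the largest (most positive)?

t=0.000: state=(0.923, 0.077, 0.000)
step 1 (dt=0.02): k1=(-0.169, 0.144, 0.025), k2=(-0.172, 0.147, 0.026), k3=(-0.172, 0.147, 0.026), k4=(-0.175, 0.149, 0.026); state += dt/6·(k1+2k2+2k3+k4)
t=0.020: state=(0.920, 0.080, 0.001)
t=0.040: state=(0.916, 0.083, 0.001)
t=0.060: state=(0.912, 0.086, 0.002)
continuing one RK4 step at a time; state shown every 25 steps (Δt=0.5):
t=0.500: state=(0.796, 0.184, 0.020)
t=1.000: state=(0.579, 0.357, 0.064)
t=1.500: state=(0.341, 0.522, 0.137)
t=2.000: state=(0.173, 0.597, 0.230)
t=2.500: state=(0.085, 0.587, 0.328)
t=3.000: state=(0.043, 0.536, 0.420)
t=3.500: state=(0.024, 0.473, 0.503)
t=4.000: state=(0.014, 0.410, 0.576)
t=4.500: state=(0.009, 0.353, 0.638)
t=5.000: state=(0.006, 0.302, 0.692)
t=5.500: state=(0.004, 0.258, 0.738)
t=6.000: state=(0.003, 0.220, 0.777)
t=6.500: state=(0.003, 0.187, 0.810)
t=7.000: state=(0.002, 0.159, 0.838)
t=7.500: state=(0.002, 0.136, 0.863)
t=8.000: state=(0.002, 0.115, 0.883)
t=8.500: state=(0.001, 0.098, 0.901)
t=9.000: state=(0.001, 0.083, 0.915)
compare at T: S=0.001, I=0.083, R=0.915

largest component: R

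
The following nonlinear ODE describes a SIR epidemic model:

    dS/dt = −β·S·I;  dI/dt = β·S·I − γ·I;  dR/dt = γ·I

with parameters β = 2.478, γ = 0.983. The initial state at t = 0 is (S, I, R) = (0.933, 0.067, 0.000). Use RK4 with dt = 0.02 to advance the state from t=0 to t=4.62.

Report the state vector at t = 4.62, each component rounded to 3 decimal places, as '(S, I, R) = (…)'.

t=0.000: state=(0.933, 0.067, 0.000)
step 1 (dt=0.02): k1=(-0.155, 0.089, 0.066), k2=(-0.157, 0.090, 0.067), k3=(-0.157, 0.090, 0.067), k4=(-0.159, 0.091, 0.068); state += dt/6·(k1+2k2+2k3+k4)
t=0.020: state=(0.930, 0.069, 0.001)
t=0.040: state=(0.927, 0.071, 0.003)
t=0.060: state=(0.923, 0.073, 0.004)
continuing one RK4 step at a time; state shown every 10 steps (Δt=0.2):
t=0.200: state=(0.898, 0.087, 0.015)
t=0.400: state=(0.856, 0.110, 0.034)
t=0.600: state=(0.805, 0.136, 0.059)
t=0.800: state=(0.747, 0.165, 0.088)
t=1.000: state=(0.684, 0.193, 0.123)
t=1.200: state=(0.617, 0.219, 0.164)
t=1.400: state=(0.551, 0.240, 0.209)
t=1.600: state=(0.487, 0.255, 0.258)
t=1.800: state=(0.428, 0.263, 0.309)
t=2.000: state=(0.376, 0.263, 0.361)
t=2.200: state=(0.330, 0.258, 0.412)
t=2.400: state=(0.291, 0.247, 0.462)
t=2.600: state=(0.259, 0.232, 0.509)
t=2.800: state=(0.231, 0.216, 0.553)
t=3.000: state=(0.209, 0.197, 0.594)
t=3.200: state=(0.190, 0.179, 0.631)
t=3.400: state=(0.175, 0.161, 0.664)
t=3.600: state=(0.162, 0.144, 0.694)
t=3.800: state=(0.152, 0.128, 0.721)
t=4.000: state=(0.143, 0.113, 0.744)
t=4.200: state=(0.136, 0.099, 0.765)
t=4.400: state=(0.129, 0.087, 0.783)
t=4.600: state=(0.124, 0.076, 0.799)
t=4.620: state=(0.124, 0.075, 0.801)

(S, I, R) = (0.124, 0.075, 0.801)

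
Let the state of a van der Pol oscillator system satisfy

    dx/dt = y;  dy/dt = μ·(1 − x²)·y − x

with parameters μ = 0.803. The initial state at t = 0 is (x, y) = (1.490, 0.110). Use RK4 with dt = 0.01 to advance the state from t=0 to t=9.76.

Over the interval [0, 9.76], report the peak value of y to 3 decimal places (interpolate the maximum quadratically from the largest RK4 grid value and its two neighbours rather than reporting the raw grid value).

t=0.000: state=(1.490, 0.110)
step 1 (dt=0.01): k1=(0.110, -1.598), k2=(0.102, -1.591), k3=(0.102, -1.591), k4=(0.094, -1.583); state += dt/6·(k1+2k2+2k3+k4)
t=0.010: state=(1.491, 0.094)
t=0.020: state=(1.492, 0.078)
t=0.030: state=(1.493, 0.063)
continuing one RK4 step at a time; state shown every 50 steps (Δt=0.5):
t=0.500: state=(1.374, -0.521)
t=1.000: state=(0.995, -0.997)
t=1.500: state=(0.354, -1.610)
t=2.000: state=(-0.635, -2.268)
t=2.500: state=(-1.637, -1.380)
t=3.000: state=(-1.928, 0.053)
t=3.500: state=(-1.738, 0.620)
t=4.000: state=(-1.343, 0.958)
t=4.500: state=(-0.757, 1.431)
t=5.000: state=(0.143, 2.207)
t=5.500: state=(1.329, 2.164)
t=6.000: state=(1.970, 0.398)
t=6.500: state=(1.912, -0.463)
t=7.000: state=(1.589, -0.806)
t=7.500: state=(1.103, -1.162)
t=8.000: state=(0.382, -1.781)
t=8.500: state=(-0.707, -2.480)
t=9.000: state=(-1.757, -1.325)
t=9.500: state=(-2.000, 0.139)
t=9.760: state=(-1.918, 0.463)
largest grid value and its neighbours: y(5.260)=2.46949, y(5.270)=2.46980, y(5.280)=2.46908
parabola through these three points peaks at t≈5.268 with y≈2.46982

max y = 2.470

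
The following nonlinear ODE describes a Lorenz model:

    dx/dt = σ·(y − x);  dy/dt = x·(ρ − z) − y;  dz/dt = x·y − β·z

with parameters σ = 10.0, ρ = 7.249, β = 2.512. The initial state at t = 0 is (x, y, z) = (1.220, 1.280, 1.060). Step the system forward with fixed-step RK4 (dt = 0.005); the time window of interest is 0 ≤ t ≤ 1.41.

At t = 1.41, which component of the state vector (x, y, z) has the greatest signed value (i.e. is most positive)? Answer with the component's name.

largest component: z

t=0.000: state=(1.220, 1.280, 1.060)
step 1 (dt=0.005): k1=(0.600, 6.271, -1.101), k2=(0.742, 6.268, -1.073), k3=(0.738, 6.270, -1.073), k4=(0.877, 6.269, -1.045); state += dt/6·(k1+2k2+2k3+k4)
t=0.005: state=(1.224, 1.311, 1.055)
t=0.010: state=(1.229, 1.343, 1.050)
t=0.015: state=(1.235, 1.374, 1.045)
continuing one RK4 step at a time; state shown every 10 steps (Δt=0.05):
t=0.050: state=(1.311, 1.598, 1.020)
t=0.100: state=(1.497, 1.945, 1.016)
t=0.150: state=(1.756, 2.342, 1.060)
t=0.200: state=(2.082, 2.801, 1.167)
t=0.250: state=(2.475, 3.329, 1.358)
t=0.300: state=(2.936, 3.924, 1.660)
t=0.350: state=(3.461, 4.569, 2.104)
t=0.400: state=(4.038, 5.231, 2.723)
t=0.450: state=(4.642, 5.849, 3.537)
t=0.500: state=(5.227, 6.338, 4.541)
t=0.550: state=(5.729, 6.600, 5.682)
t=0.600: state=(6.073, 6.558, 6.849)
t=0.650: state=(6.196, 6.195, 7.891)
t=0.700: state=(6.070, 5.575, 8.664)
t=0.750: state=(5.718, 4.826, 9.085)
t=0.800: state=(5.207, 4.084, 9.155)
t=0.850: state=(4.625, 3.449, 8.941)
t=0.900: state=(4.054, 2.963, 8.535)
t=0.950: state=(3.548, 2.626, 8.023)
t=1.000: state=(3.137, 2.416, 7.469)
t=1.050: state=(2.827, 2.307, 6.916)
t=1.100: state=(2.613, 2.273, 6.391)
t=1.150: state=(2.483, 2.299, 5.909)
t=1.200: state=(2.425, 2.373, 5.480)
t=1.250: state=(2.428, 2.489, 5.109)
t=1.300: state=(2.484, 2.643, 4.802)
t=1.350: state=(2.585, 2.832, 4.561)
t=1.400: state=(2.729, 3.054, 4.390)
t=1.410: state=(2.762, 3.102, 4.364)
compare at T: x=2.762, y=3.102, z=4.364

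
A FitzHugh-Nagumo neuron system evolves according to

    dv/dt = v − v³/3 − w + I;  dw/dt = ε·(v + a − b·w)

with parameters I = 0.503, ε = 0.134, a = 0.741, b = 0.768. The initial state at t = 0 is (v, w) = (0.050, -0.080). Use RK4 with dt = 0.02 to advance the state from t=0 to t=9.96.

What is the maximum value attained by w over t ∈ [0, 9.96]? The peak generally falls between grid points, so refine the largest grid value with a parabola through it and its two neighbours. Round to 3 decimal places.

t=0.000: state=(0.050, -0.080)
step 1 (dt=0.02): k1=(0.633, 0.114), k2=(0.638, 0.115), k3=(0.638, 0.115), k4=(0.643, 0.116); state += dt/6·(k1+2k2+2k3+k4)
t=0.020: state=(0.063, -0.078)
t=0.040: state=(0.076, -0.075)
t=0.060: state=(0.089, -0.073)
continuing one RK4 step at a time; state shown every 25 steps (Δt=0.5):
t=0.500: state=(0.438, -0.012)
t=1.000: state=(0.955, 0.082)
t=1.500: state=(1.434, 0.205)
t=2.000: state=(1.679, 0.346)
t=2.500: state=(1.735, 0.490)
t=3.000: state=(1.712, 0.626)
t=3.500: state=(1.661, 0.753)
t=4.000: state=(1.599, 0.870)
t=4.500: state=(1.531, 0.977)
t=5.000: state=(1.459, 1.074)
t=5.500: state=(1.383, 1.162)
t=6.000: state=(1.301, 1.240)
t=6.500: state=(1.212, 1.308)
t=7.000: state=(1.114, 1.367)
t=7.500: state=(1.000, 1.416)
t=8.000: state=(0.864, 1.454)
t=8.500: state=(0.692, 1.480)
t=9.000: state=(0.456, 1.492)
t=9.500: state=(0.103, 1.485)
t=9.960: state=(-0.401, 1.453)
largest grid value and its neighbours: w(9.060)=1.49274, w(9.080)=1.49277, w(9.100)=1.49276
parabola through these three points peaks at t≈9.087 with w≈1.49277

max w = 1.493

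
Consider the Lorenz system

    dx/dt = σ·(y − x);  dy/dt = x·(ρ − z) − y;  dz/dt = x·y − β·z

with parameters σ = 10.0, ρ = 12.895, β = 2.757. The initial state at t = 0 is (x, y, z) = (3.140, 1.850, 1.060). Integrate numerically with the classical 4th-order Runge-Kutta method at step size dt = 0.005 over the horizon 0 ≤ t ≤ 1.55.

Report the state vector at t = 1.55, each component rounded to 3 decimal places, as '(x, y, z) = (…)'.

t=0.000: state=(3.140, 1.850, 1.060)
step 1 (dt=0.005): k1=(-12.900, 35.312, 2.887), k2=(-11.695, 34.820, 3.081), k3=(-11.737, 34.855, 3.082), k4=(-10.570, 34.396, 3.273); state += dt/6·(k1+2k2+2k3+k4)
t=0.005: state=(3.081, 2.024, 1.075)
t=0.010: state=(3.034, 2.194, 1.093)
t=0.015: state=(2.997, 2.361, 1.112)
continuing one RK4 step at a time; state shown every 20 steps (Δt=0.1):
t=0.100: state=(3.513, 5.079, 1.776)
t=0.200: state=(5.886, 8.958, 4.262)
t=0.300: state=(9.157, 12.108, 10.537)
t=0.400: state=(10.353, 9.246, 17.919)
t=0.500: state=(7.343, 3.267, 18.434)
t=0.600: state=(3.712, 0.902, 14.860)
t=0.700: state=(1.821, 0.724, 11.446)
t=0.800: state=(1.233, 1.037, 8.796)
t=0.900: state=(1.282, 1.538, 6.814)
t=1.000: state=(1.723, 2.356, 5.424)
t=1.100: state=(2.594, 3.735, 4.690)
t=1.200: state=(4.077, 5.934, 4.975)
t=1.300: state=(6.287, 8.764, 7.174)
t=1.400: state=(8.583, 10.321, 11.955)
t=1.500: state=(9.003, 7.926, 16.496)
t=1.550: state=(8.136, 5.847, 17.138)

(x, y, z) = (8.136, 5.847, 17.138)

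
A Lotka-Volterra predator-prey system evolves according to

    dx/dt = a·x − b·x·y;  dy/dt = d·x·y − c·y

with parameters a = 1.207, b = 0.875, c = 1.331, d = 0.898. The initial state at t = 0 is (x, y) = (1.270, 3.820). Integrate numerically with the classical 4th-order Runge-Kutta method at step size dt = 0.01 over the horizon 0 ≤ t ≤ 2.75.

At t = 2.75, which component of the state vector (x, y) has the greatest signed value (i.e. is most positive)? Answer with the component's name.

largest component: x

t=0.000: state=(1.270, 3.820)
step 1 (dt=0.01): k1=(-2.712, -0.728), k2=(-2.679, -0.774), k3=(-2.679, -0.773), k4=(-2.646, -0.818); state += dt/6·(k1+2k2+2k3+k4)
t=0.010: state=(1.243, 3.812)
t=0.020: state=(1.217, 3.804)
t=0.030: state=(1.192, 3.794)
continuing one RK4 step at a time; state shown every 10 steps (Δt=0.1):
t=0.100: state=(1.030, 3.706)
t=0.200: state=(0.847, 3.528)
t=0.300: state=(0.708, 3.311)
t=0.400: state=(0.604, 3.073)
t=0.500: state=(0.527, 2.830)
t=0.600: state=(0.469, 2.590)
t=0.700: state=(0.426, 2.360)
t=0.800: state=(0.395, 2.143)
t=0.900: state=(0.372, 1.942)
t=1.000: state=(0.357, 1.757)
t=1.100: state=(0.349, 1.587)
t=1.200: state=(0.345, 1.433)
t=1.300: state=(0.345, 1.294)
t=1.400: state=(0.350, 1.169)
t=1.500: state=(0.358, 1.056)
t=1.600: state=(0.370, 0.955)
t=1.700: state=(0.385, 0.865)
t=1.800: state=(0.405, 0.784)
t=1.900: state=(0.428, 0.713)
t=2.000: state=(0.455, 0.649)
t=2.100: state=(0.486, 0.593)
t=2.200: state=(0.522, 0.543)
t=2.300: state=(0.562, 0.499)
t=2.400: state=(0.608, 0.460)
t=2.500: state=(0.660, 0.426)
t=2.600: state=(0.719, 0.397)
t=2.700: state=(0.784, 0.372)
t=2.750: state=(0.820, 0.361)
compare at T: x=0.820, y=0.361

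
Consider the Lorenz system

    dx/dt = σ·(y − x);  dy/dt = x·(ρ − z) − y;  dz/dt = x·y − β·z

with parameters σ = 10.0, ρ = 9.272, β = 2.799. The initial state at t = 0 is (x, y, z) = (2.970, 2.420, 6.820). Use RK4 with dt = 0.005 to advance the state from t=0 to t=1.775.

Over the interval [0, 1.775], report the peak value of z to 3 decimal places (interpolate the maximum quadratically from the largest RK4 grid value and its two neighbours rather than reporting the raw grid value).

t=0.000: state=(2.970, 2.420, 6.820)
step 1 (dt=0.005): k1=(-5.500, 4.862, -11.902), k2=(-5.241, 4.905, -11.816), k3=(-5.246, 4.905, -11.815), k4=(-4.992, 4.947, -11.728); state += dt/6·(k1+2k2+2k3+k4)
t=0.005: state=(2.944, 2.445, 6.761)
t=0.010: state=(2.920, 2.469, 6.703)
t=0.015: state=(2.899, 2.495, 6.645)
continuing one RK4 step at a time; state shown every 20 steps (Δt=0.1):
t=0.100: state=(2.825, 2.996, 5.824)
t=0.200: state=(3.211, 3.783, 5.289)
t=0.300: state=(3.930, 4.780, 5.337)
t=0.400: state=(4.859, 5.829, 6.092)
t=0.500: state=(5.763, 6.532, 7.525)
t=0.600: state=(6.258, 6.423, 9.158)
t=0.700: state=(6.060, 5.527, 10.175)
t=0.800: state=(5.324, 4.470, 10.162)
t=0.900: state=(4.506, 3.783, 9.419)
t=1.000: state=(3.944, 3.556, 8.445)
t=1.100: state=(3.730, 3.682, 7.577)
t=1.200: state=(3.827, 4.055, 6.993)
t=1.300: state=(4.160, 4.585, 6.789)
t=1.400: state=(4.640, 5.154, 7.011)
t=1.500: state=(5.136, 5.585, 7.611)
t=1.600: state=(5.480, 5.694, 8.394)
t=1.700: state=(5.534, 5.428, 9.039)
t=1.775: state=(5.376, 5.073, 9.269)
largest grid value and its neighbours: z(0.740)=10.28837, z(0.745)=10.29070, z(0.750)=10.29051
parabola through these three points peaks at t≈0.747 with z≈10.29093

max z = 10.291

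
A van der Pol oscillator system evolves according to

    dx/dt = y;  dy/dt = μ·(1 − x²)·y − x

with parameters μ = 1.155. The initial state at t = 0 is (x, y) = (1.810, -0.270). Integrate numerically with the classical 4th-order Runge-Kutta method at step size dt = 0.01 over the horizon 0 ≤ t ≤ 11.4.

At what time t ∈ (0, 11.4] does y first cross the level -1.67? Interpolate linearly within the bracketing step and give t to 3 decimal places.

t = 1.609

t=0.000: state=(1.810, -0.270)
step 1 (dt=0.01): k1=(-0.270, -1.100), k2=(-0.276, -1.086), k3=(-0.275, -1.086), k4=(-0.281, -1.072); state += dt/6·(k1+2k2+2k3+k4)
t=0.010: state=(1.807, -0.281)
t=0.020: state=(1.804, -0.291)
t=0.030: state=(1.801, -0.302)
continuing one RK4 step at a time; state shown every 50 steps (Δt=0.5):
t=0.500: state=(1.576, -0.619)
t=1.000: state=(1.199, -0.910)
t=1.500: state=(0.623, -1.472)
t=1.600: state=(0.467, -1.653)
next step: t=1.610: state=(0.450, -1.672) — y has crossed -1.67
linear interpolation between t=1.600 (-1.65268) and t=1.610 (-1.67243) → t≈1.609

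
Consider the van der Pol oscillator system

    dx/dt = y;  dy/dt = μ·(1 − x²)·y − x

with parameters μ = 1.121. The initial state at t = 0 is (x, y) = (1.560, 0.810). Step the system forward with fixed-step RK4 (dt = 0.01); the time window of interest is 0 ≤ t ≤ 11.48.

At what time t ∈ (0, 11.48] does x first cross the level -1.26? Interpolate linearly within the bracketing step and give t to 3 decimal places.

t = 2.680

t=0.000: state=(1.560, 0.810)
step 1 (dt=0.01): k1=(0.810, -2.862), k2=(0.796, -2.854), k3=(0.796, -2.854), k4=(0.781, -2.846); state += dt/6·(k1+2k2+2k3+k4)
t=0.010: state=(1.568, 0.781)
t=0.020: state=(1.576, 0.753)
t=0.030: state=(1.583, 0.725)
continuing one RK4 step at a time; state shown every 50 steps (Δt=0.5):
t=0.500: state=(1.671, -0.220)
t=1.000: state=(1.444, -0.643)
t=1.500: state=(1.035, -1.018)
t=2.000: state=(0.370, -1.734)
t=2.500: state=(-0.776, -2.746)
t=2.670: state=(-1.235, -2.560)
next step: t=2.680: state=(-1.261, -2.532) — x has crossed -1.26
linear interpolation between t=2.670 (-1.23520) and t=2.680 (-1.26066) → t≈2.680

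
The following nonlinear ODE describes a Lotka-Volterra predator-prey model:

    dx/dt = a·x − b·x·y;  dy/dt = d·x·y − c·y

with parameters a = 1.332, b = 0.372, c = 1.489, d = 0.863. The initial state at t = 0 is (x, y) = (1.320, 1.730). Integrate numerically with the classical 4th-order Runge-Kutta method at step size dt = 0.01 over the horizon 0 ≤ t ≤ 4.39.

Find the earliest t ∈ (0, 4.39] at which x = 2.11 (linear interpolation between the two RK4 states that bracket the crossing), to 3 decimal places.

t=0.000: state=(1.320, 1.730)
step 1 (dt=0.01): k1=(0.909, -0.605), k2=(0.913, -0.597), k3=(0.913, -0.597), k4=(0.918, -0.590); state += dt/6·(k1+2k2+2k3+k4)
t=0.010: state=(1.329, 1.724)
t=0.020: state=(1.338, 1.718)
t=0.030: state=(1.348, 1.713)
continuing one RK4 step at a time; state shown every 20 steps (Δt=0.2):
t=0.200: state=(1.521, 1.640)
t=0.400: state=(1.759, 1.615)
t=0.600: state=(2.033, 1.663)
t=0.650: state=(2.107, 1.688)
next step: t=0.660: state=(2.122, 1.694) — x has crossed 2.11
linear interpolation between t=0.650 (2.10671) and t=0.660 (2.12157) → t≈0.652

t = 0.652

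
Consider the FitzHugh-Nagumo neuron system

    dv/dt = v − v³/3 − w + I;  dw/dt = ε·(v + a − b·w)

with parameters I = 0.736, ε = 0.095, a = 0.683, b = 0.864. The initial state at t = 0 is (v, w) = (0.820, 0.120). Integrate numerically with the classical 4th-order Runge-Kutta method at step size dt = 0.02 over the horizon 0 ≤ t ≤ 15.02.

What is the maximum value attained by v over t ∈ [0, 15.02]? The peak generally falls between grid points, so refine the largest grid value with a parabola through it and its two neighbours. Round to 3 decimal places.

max v = 1.861

t=0.000: state=(0.820, 0.120)
step 1 (dt=0.02): k1=(1.252, 0.133), k2=(1.255, 0.134), k3=(1.255, 0.134), k4=(1.257, 0.135); state += dt/6·(k1+2k2+2k3+k4)
t=0.020: state=(0.845, 0.123)
t=0.040: state=(0.870, 0.125)
t=0.060: state=(0.896, 0.128)
continuing one RK4 step at a time; state shown every 25 steps (Δt=0.5):
t=0.500: state=(1.417, 0.200)
t=1.000: state=(1.759, 0.299)
t=1.500: state=(1.855, 0.403)
t=2.000: state=(1.855, 0.505)
t=2.500: state=(1.826, 0.602)
t=3.000: state=(1.789, 0.694)
t=3.500: state=(1.749, 0.780)
t=4.000: state=(1.709, 0.861)
t=4.500: state=(1.669, 0.937)
t=5.000: state=(1.628, 1.008)
t=5.500: state=(1.587, 1.074)
t=6.000: state=(1.545, 1.135)
t=6.500: state=(1.503, 1.192)
t=7.000: state=(1.460, 1.245)
t=7.500: state=(1.416, 1.294)
t=8.000: state=(1.372, 1.338)
t=8.500: state=(1.325, 1.379)
t=9.000: state=(1.278, 1.416)
t=9.500: state=(1.228, 1.449)
t=10.000: state=(1.175, 1.479)
t=10.500: state=(1.119, 1.504)
t=11.000: state=(1.058, 1.526)
t=11.500: state=(0.991, 1.544)
t=12.000: state=(0.915, 1.558)
t=12.500: state=(0.827, 1.568)
t=13.000: state=(0.719, 1.573)
t=13.500: state=(0.580, 1.572)
t=14.000: state=(0.388, 1.563)
t=14.500: state=(0.103, 1.544)
t=15.000: state=(-0.343, 1.509)
t=15.020: state=(-0.366, 1.507)
largest grid value and its neighbours: v(1.700)=1.86125, v(1.720)=1.86128, v(1.740)=1.86123
parabola through these three points peaks at t≈1.717 with v≈1.86128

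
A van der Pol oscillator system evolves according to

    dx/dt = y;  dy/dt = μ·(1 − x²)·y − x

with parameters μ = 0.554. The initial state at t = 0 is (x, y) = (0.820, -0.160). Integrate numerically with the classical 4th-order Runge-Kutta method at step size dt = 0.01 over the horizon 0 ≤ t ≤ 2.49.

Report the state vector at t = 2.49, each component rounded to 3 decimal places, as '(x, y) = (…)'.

(x, y) = (-1.368, -0.473)

t=0.000: state=(0.820, -0.160)
step 1 (dt=0.01): k1=(-0.160, -0.849), k2=(-0.164, -0.849), k3=(-0.164, -0.849), k4=(-0.168, -0.849); state += dt/6·(k1+2k2+2k3+k4)
t=0.010: state=(0.818, -0.168)
t=0.020: state=(0.817, -0.177)
t=0.030: state=(0.815, -0.185)
continuing one RK4 step at a time; state shown every 10 steps (Δt=0.1):
t=0.100: state=(0.800, -0.245)
t=0.200: state=(0.771, -0.330)
t=0.300: state=(0.734, -0.414)
t=0.400: state=(0.688, -0.498)
t=0.500: state=(0.634, -0.581)
t=0.600: state=(0.572, -0.663)
t=0.700: state=(0.502, -0.744)
t=0.800: state=(0.423, -0.825)
t=0.900: state=(0.337, -0.904)
t=1.000: state=(0.243, -0.981)
t=1.100: state=(0.141, -1.054)
t=1.200: state=(0.032, -1.123)
t=1.300: state=(-0.083, -1.184)
t=1.400: state=(-0.204, -1.235)
t=1.500: state=(-0.330, -1.273)
t=1.600: state=(-0.458, -1.294)
t=1.700: state=(-0.588, -1.293)
t=1.800: state=(-0.716, -1.269)
t=1.900: state=(-0.841, -1.218)
t=2.000: state=(-0.959, -1.140)
t=2.100: state=(-1.068, -1.037)
t=2.200: state=(-1.166, -0.912)
t=2.300: state=(-1.250, -0.770)
t=2.400: state=(-1.319, -0.616)
t=2.490: state=(-1.368, -0.473)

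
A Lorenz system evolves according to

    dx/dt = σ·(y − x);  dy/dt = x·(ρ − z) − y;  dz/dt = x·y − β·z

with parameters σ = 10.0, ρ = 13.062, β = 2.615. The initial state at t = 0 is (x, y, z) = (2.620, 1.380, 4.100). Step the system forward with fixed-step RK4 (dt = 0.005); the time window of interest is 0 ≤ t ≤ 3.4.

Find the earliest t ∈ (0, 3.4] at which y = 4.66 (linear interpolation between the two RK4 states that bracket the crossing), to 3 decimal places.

t=0.000: state=(2.620, 1.380, 4.100)
step 1 (dt=0.005): k1=(-12.400, 22.100, -7.106), k2=(-11.537, 21.813, -6.959), k3=(-11.566, 21.832, -6.959), k4=(-10.730, 21.562, -6.815); state += dt/6·(k1+2k2+2k3+k4)
t=0.005: state=(2.562, 1.489, 4.065)
t=0.010: state=(2.513, 1.596, 4.032)
t=0.015: state=(2.470, 1.700, 4.000)
t=0.155: state=(3.200, 4.638, 3.777)
next step: t=0.160: state=(3.273, 4.764, 3.804) — y has crossed 4.66
linear interpolation between t=0.155 (4.63773) and t=0.160 (4.76426) → t≈0.156

t = 0.156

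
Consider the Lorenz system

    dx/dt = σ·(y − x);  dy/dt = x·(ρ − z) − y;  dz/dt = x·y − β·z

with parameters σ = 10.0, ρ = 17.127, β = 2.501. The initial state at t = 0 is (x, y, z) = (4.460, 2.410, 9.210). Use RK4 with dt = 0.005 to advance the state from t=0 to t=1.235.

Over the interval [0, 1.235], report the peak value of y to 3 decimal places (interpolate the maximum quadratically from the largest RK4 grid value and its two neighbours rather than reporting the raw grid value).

t=0.000: state=(4.460, 2.410, 9.210)
step 1 (dt=0.005): k1=(-20.500, 32.900, -12.286), k2=(-19.165, 32.547, -11.970), k3=(-19.207, 32.571, -11.967), k4=(-17.911, 32.238, -11.657); state += dt/6·(k1+2k2+2k3+k4)
t=0.005: state=(4.364, 2.573, 9.150)
t=0.010: state=(4.281, 2.733, 9.093)
t=0.015: state=(4.209, 2.890, 9.040)
continuing one RK4 step at a time; state shown every 10 steps (Δt=0.05):
t=0.050: state=(3.985, 3.941, 8.748)
t=0.100: state=(4.284, 5.438, 8.624)
t=0.150: state=(5.080, 7.070, 8.985)
t=0.200: state=(6.237, 8.831, 10.050)
t=0.250: state=(7.618, 10.468, 12.035)
t=0.300: state=(8.979, 11.438, 14.950)
t=0.350: state=(9.924, 11.095, 18.286)
t=0.400: state=(10.037, 9.265, 20.992)
t=0.450: state=(9.182, 6.648, 22.148)
t=0.500: state=(7.662, 4.298, 21.697)
t=0.550: state=(5.987, 2.784, 20.260)
t=0.600: state=(4.552, 2.067, 18.462)
t=0.650: state=(3.521, 1.877, 16.656)
t=0.700: state=(2.890, 1.987, 14.983)
t=0.750: state=(2.591, 2.274, 13.492)
t=0.800: state=(2.552, 2.698, 12.203)
t=0.850: state=(2.726, 3.269, 11.136)
t=0.900: state=(3.093, 4.017, 10.323)
t=0.950: state=(3.655, 4.983, 9.822)
t=1.000: state=(4.427, 6.192, 9.728)
t=1.050: state=(5.419, 7.617, 10.185)
t=1.100: state=(6.606, 9.118, 11.365)
t=1.150: state=(7.876, 10.366, 13.375)
t=1.200: state=(8.993, 10.853, 16.066)
t=1.235: state=(9.502, 10.494, 18.053)
largest grid value and its neighbours: y(0.310)=11.49099, y(0.315)=11.49598, y(0.320)=11.48592
parabola through these three points peaks at t≈0.314 with y≈11.49619

max y = 11.496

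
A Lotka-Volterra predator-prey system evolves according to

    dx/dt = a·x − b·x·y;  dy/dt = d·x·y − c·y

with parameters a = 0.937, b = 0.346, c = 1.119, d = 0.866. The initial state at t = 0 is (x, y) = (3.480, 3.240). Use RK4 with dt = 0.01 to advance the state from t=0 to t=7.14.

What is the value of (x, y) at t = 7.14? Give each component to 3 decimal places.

t=0.000: state=(3.480, 3.240)
step 1 (dt=0.01): k1=(-0.640, 6.139), k2=(-0.677, 6.188), k3=(-0.677, 6.188), k4=(-0.714, 6.237); state += dt/6·(k1+2k2+2k3+k4)
t=0.010: state=(3.473, 3.302)
t=0.020: state=(3.466, 3.365)
t=0.030: state=(3.457, 3.429)
continuing one RK4 step at a time; state shown every 25 steps (Δt=0.25):
t=0.250: state=(3.086, 5.028)
t=0.500: state=(2.326, 6.855)
t=0.750: state=(1.543, 7.856)
t=1.000: state=(0.986, 7.773)
t=1.250: state=(0.656, 6.995)
t=1.500: state=(0.473, 5.963)
t=1.750: state=(0.373, 4.935)
t=2.000: state=(0.321, 4.019)
t=2.250: state=(0.296, 3.247)
t=2.500: state=(0.291, 2.615)
t=2.750: state=(0.300, 2.107)
t=3.000: state=(0.322, 1.703)
t=3.250: state=(0.356, 1.385)
t=3.500: state=(0.404, 1.137)
t=3.750: state=(0.467, 0.944)
t=4.000: state=(0.547, 0.796)
t=4.250: state=(0.649, 0.685)
t=4.500: state=(0.776, 0.604)
t=4.750: state=(0.933, 0.549)
t=5.000: state=(1.126, 0.518)
t=5.250: state=(1.362, 0.512)
t=5.500: state=(1.645, 0.536)
t=5.750: state=(1.981, 0.599)
t=6.000: state=(2.366, 0.725)
t=6.250: state=(2.783, 0.956)
t=6.500: state=(3.186, 1.381)
t=6.750: state=(3.467, 2.152)
t=7.000: state=(3.452, 3.466)
t=7.140: state=(3.251, 4.456)

(x, y) = (3.251, 4.456)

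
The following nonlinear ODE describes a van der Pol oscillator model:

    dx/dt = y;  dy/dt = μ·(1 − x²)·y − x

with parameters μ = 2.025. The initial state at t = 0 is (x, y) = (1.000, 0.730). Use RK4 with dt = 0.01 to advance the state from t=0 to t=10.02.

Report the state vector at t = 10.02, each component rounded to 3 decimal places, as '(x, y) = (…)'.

(x, y) = (-1.549, -2.915)

t=0.000: state=(1.000, 0.730)
step 1 (dt=0.01): k1=(0.730, -1.000), k2=(0.725, -1.014), k3=(0.725, -1.014), k4=(0.720, -1.028); state += dt/6·(k1+2k2+2k3+k4)
t=0.010: state=(1.007, 0.720)
t=0.020: state=(1.014, 0.709)
t=0.030: state=(1.021, 0.699)
continuing one RK4 step at a time; state shown every 50 steps (Δt=0.5):
t=0.500: state=(1.206, 0.073)
t=1.000: state=(1.104, -0.446)
t=1.500: state=(0.754, -1.012)
t=2.000: state=(-0.071, -2.596)
t=2.500: state=(-1.672, -2.244)
t=3.000: state=(-1.979, 0.171)
t=3.500: state=(-1.834, 0.352)
t=4.000: state=(-1.640, 0.428)
t=4.500: state=(-1.399, 0.549)
t=5.000: state=(-1.067, 0.816)
t=5.500: state=(-0.496, 1.642)
t=6.000: state=(0.870, 3.839)
t=6.500: state=(2.001, 0.364)
t=7.000: state=(1.944, -0.301)
t=7.500: state=(1.772, -0.378)
t=8.000: state=(1.564, -0.461)
t=8.500: state=(1.299, -0.615)
t=9.000: state=(0.914, -0.991)
t=9.500: state=(0.164, -2.292)
t=10.000: state=(-1.489, -3.105)
t=10.020: state=(-1.549, -2.915)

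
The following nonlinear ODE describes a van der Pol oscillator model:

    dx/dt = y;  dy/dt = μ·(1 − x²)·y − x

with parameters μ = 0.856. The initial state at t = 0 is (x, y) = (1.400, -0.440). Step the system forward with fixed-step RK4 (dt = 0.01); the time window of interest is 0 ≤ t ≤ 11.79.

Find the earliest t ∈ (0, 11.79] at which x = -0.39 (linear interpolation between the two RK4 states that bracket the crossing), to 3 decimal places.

t = 1.459

t=0.000: state=(1.400, -0.440)
step 1 (dt=0.01): k1=(-0.440, -1.038), k2=(-0.445, -1.034), k3=(-0.445, -1.034), k4=(-0.450, -1.030); state += dt/6·(k1+2k2+2k3+k4)
t=0.010: state=(1.396, -0.450)
t=0.020: state=(1.391, -0.461)
t=0.030: state=(1.386, -0.471)
continuing one RK4 step at a time; state shown every 50 steps (Δt=0.5):
t=0.500: state=(1.060, -0.913)
t=1.000: state=(0.467, -1.504)
t=1.450: state=(-0.371, -2.211)
next step: t=1.460: state=(-0.393, -2.223) — x has crossed -0.39
linear interpolation between t=1.450 (-0.37061) and t=1.460 (-0.39278) → t≈1.459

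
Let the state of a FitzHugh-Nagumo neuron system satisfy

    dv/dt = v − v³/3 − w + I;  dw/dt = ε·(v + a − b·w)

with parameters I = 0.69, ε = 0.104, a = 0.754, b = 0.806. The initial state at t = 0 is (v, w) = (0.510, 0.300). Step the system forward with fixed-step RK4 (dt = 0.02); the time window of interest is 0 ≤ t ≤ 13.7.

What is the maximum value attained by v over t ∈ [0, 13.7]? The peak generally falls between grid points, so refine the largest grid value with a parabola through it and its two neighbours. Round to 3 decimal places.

max v = 1.735

t=0.000: state=(0.510, 0.300)
step 1 (dt=0.02): k1=(0.856, 0.106), k2=(0.861, 0.107), k3=(0.861, 0.107), k4=(0.866, 0.108); state += dt/6·(k1+2k2+2k3+k4)
t=0.020: state=(0.527, 0.302)
t=0.040: state=(0.545, 0.304)
t=0.060: state=(0.562, 0.307)
continuing one RK4 step at a time; state shown every 25 steps (Δt=0.5):
t=0.500: state=(0.986, 0.364)
t=1.000: state=(1.426, 0.450)
t=1.500: state=(1.663, 0.549)
t=2.000: state=(1.732, 0.652)
t=2.500: state=(1.726, 0.752)
t=3.000: state=(1.692, 0.846)
t=3.500: state=(1.649, 0.935)
t=4.000: state=(1.602, 1.018)
t=4.500: state=(1.553, 1.095)
t=5.000: state=(1.502, 1.166)
t=5.500: state=(1.449, 1.232)
t=6.000: state=(1.395, 1.292)
t=6.500: state=(1.337, 1.347)
t=7.000: state=(1.277, 1.397)
t=7.500: state=(1.213, 1.441)
t=8.000: state=(1.144, 1.480)
t=8.500: state=(1.067, 1.514)
t=9.000: state=(0.980, 1.543)
t=9.500: state=(0.878, 1.565)
t=10.000: state=(0.754, 1.581)
t=10.500: state=(0.592, 1.589)
t=11.000: state=(0.365, 1.587)
t=11.500: state=(0.021, 1.571)
t=12.000: state=(-0.521, 1.533)
t=12.500: state=(-1.234, 1.464)
t=13.000: state=(-1.751, 1.364)
t=13.500: state=(-1.920, 1.252)
t=13.700: state=(-1.935, 1.207)
largest grid value and its neighbours: v(2.140)=1.73481, v(2.160)=1.73485, v(2.180)=1.73481
parabola through these three points peaks at t≈2.160 with v≈1.73485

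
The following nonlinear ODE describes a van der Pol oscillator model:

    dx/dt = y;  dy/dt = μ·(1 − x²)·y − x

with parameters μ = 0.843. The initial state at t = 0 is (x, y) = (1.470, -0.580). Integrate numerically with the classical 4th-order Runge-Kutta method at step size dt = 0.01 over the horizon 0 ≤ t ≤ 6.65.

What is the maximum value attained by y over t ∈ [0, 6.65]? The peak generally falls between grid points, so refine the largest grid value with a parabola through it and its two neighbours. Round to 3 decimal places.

t=0.000: state=(1.470, -0.580)
step 1 (dt=0.01): k1=(-0.580, -0.902), k2=(-0.585, -0.899), k3=(-0.584, -0.899), k4=(-0.589, -0.896); state += dt/6·(k1+2k2+2k3+k4)
t=0.010: state=(1.464, -0.589)
t=0.020: state=(1.458, -0.598)
t=0.030: state=(1.452, -0.607)
continuing one RK4 step at a time; state shown every 25 steps (Δt=0.25):
t=0.250: state=(1.298, -0.794)
t=0.500: state=(1.073, -1.014)
t=0.750: state=(0.787, -1.278)
t=1.000: state=(0.427, -1.621)
t=1.250: state=(-0.029, -2.035)
t=1.500: state=(-0.585, -2.372)
t=1.750: state=(-1.177, -2.249)
t=2.000: state=(-1.653, -1.481)
t=2.250: state=(-1.906, -0.569)
t=2.500: state=(-1.963, 0.051)
t=2.750: state=(-1.903, 0.397)
t=3.000: state=(-1.776, 0.603)
t=3.250: state=(-1.606, 0.759)
t=3.500: state=(-1.397, 0.914)
t=3.750: state=(-1.146, 1.101)
t=4.000: state=(-0.841, 1.352)
t=4.250: state=(-0.462, 1.697)
t=4.500: state=(0.015, 2.130)
t=4.750: state=(0.597, 2.486)
t=5.000: state=(1.215, 2.335)
t=5.250: state=(1.704, 1.491)
t=5.500: state=(1.953, 0.537)
t=5.750: state=(2.002, -0.082)
t=6.000: state=(1.936, -0.415)
t=6.250: state=(1.806, -0.610)
t=6.500: state=(1.635, -0.757)
t=6.650: state=(1.515, -0.844)
largest grid value and its neighbours: y(4.820)=2.51586, y(4.830)=2.51614, y(4.840)=2.51531
parabola through these three points peaks at t≈4.827 with y≈2.51617

max y = 2.516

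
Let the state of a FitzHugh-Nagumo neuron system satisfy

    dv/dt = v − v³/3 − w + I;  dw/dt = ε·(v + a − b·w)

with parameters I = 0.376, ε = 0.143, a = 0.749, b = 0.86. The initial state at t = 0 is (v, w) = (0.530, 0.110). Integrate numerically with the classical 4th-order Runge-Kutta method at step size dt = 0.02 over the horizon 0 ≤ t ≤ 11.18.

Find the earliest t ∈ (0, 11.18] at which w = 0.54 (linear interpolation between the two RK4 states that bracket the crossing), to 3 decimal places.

t=0.000: state=(0.530, 0.110)
step 1 (dt=0.02): k1=(0.746, 0.169), k2=(0.750, 0.170), k3=(0.750, 0.170), k4=(0.754, 0.171); state += dt/6·(k1+2k2+2k3+k4)
t=0.020: state=(0.545, 0.113)
t=0.040: state=(0.560, 0.117)
t=0.060: state=(0.575, 0.120)
continuing one RK4 step at a time; state shown every 25 steps (Δt=0.5):
t=0.500: state=(0.935, 0.206)
t=1.000: state=(1.309, 0.324)
t=1.500: state=(1.526, 0.456)
t=1.800: state=(1.579, 0.537)
next step: t=1.820: state=(1.581, 0.542) — w has crossed 0.54
linear interpolation between t=1.800 (0.53683) and t=1.820 (0.54216) → t≈1.812

t = 1.812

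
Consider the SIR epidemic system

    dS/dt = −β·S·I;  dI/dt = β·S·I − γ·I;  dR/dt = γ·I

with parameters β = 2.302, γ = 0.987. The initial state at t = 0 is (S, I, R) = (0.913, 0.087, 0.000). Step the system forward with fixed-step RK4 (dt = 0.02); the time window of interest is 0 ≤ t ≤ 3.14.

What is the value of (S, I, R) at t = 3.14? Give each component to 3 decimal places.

(S, I, R) = (0.219, 0.169, 0.612)

t=0.000: state=(0.913, 0.087, 0.000)
step 1 (dt=0.02): k1=(-0.183, 0.097, 0.086), k2=(-0.185, 0.098, 0.087), k3=(-0.185, 0.098, 0.087), k4=(-0.186, 0.098, 0.088); state += dt/6·(k1+2k2+2k3+k4)
t=0.020: state=(0.909, 0.089, 0.002)
t=0.040: state=(0.906, 0.091, 0.004)
t=0.060: state=(0.902, 0.093, 0.005)
continuing one RK4 step at a time; state shown every 10 steps (Δt=0.2):
t=0.200: state=(0.873, 0.108, 0.019)
t=0.400: state=(0.826, 0.131, 0.043)
t=0.600: state=(0.774, 0.155, 0.071)
t=0.800: state=(0.716, 0.180, 0.104)
t=1.000: state=(0.656, 0.202, 0.142)
t=1.200: state=(0.595, 0.221, 0.184)
t=1.400: state=(0.535, 0.236, 0.229)
t=1.600: state=(0.479, 0.244, 0.276)
t=1.800: state=(0.428, 0.247, 0.325)
t=2.000: state=(0.382, 0.244, 0.374)
t=2.200: state=(0.342, 0.237, 0.421)
t=2.400: state=(0.307, 0.226, 0.467)
t=2.600: state=(0.278, 0.212, 0.510)
t=2.800: state=(0.253, 0.197, 0.550)
t=3.000: state=(0.232, 0.180, 0.588)
t=3.140: state=(0.219, 0.169, 0.612)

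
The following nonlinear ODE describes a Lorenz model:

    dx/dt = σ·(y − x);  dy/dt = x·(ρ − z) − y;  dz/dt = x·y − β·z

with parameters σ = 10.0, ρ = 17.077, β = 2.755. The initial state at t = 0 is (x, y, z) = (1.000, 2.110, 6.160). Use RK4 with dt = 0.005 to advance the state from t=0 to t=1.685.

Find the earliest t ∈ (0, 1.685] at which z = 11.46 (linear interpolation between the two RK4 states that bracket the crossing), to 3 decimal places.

t = 0.332

t=0.000: state=(1.000, 2.110, 6.160)
step 1 (dt=0.005): k1=(11.100, 8.807, -14.861), k2=(11.043, 9.126, -14.677), k3=(11.052, 9.123, -14.678), k4=(11.004, 9.442, -14.494); state += dt/6·(k1+2k2+2k3+k4)
t=0.005: state=(1.055, 2.156, 6.087)
t=0.010: state=(1.110, 2.204, 6.015)
t=0.015: state=(1.165, 2.256, 5.945)
continuing one RK4 step at a time; state shown every 20 steps (Δt=0.1):
t=0.100: state=(2.198, 3.653, 5.081)
t=0.200: state=(4.196, 6.867, 5.323)
t=0.300: state=(7.669, 11.839, 8.998)
t=0.330: state=(8.942, 13.195, 11.294)
next step: t=0.335: state=(9.154, 13.380, 11.736) — z has crossed 11.46
linear interpolation between t=0.330 (11.29357) and t=0.335 (11.73613) → t≈0.332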